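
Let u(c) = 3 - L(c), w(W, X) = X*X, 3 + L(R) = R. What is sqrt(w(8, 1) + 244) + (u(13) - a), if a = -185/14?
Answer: 87/14 + 7*sqrt(5) ≈ 21.867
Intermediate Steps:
L(R) = -3 + R
w(W, X) = X**2
u(c) = 6 - c (u(c) = 3 - (-3 + c) = 3 + (3 - c) = 6 - c)
a = -185/14 (a = -185*1/14 = -185/14 ≈ -13.214)
sqrt(w(8, 1) + 244) + (u(13) - a) = sqrt(1**2 + 244) + ((6 - 1*13) - 1*(-185/14)) = sqrt(1 + 244) + ((6 - 13) + 185/14) = sqrt(245) + (-7 + 185/14) = 7*sqrt(5) + 87/14 = 87/14 + 7*sqrt(5)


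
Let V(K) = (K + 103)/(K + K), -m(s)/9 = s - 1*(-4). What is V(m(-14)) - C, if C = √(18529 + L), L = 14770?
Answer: 193/180 - √33299 ≈ -181.41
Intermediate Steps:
m(s) = -36 - 9*s (m(s) = -9*(s - 1*(-4)) = -9*(s + 4) = -9*(4 + s) = -36 - 9*s)
C = √33299 (C = √(18529 + 14770) = √33299 ≈ 182.48)
V(K) = (103 + K)/(2*K) (V(K) = (103 + K)/((2*K)) = (103 + K)*(1/(2*K)) = (103 + K)/(2*K))
V(m(-14)) - C = (103 + (-36 - 9*(-14)))/(2*(-36 - 9*(-14))) - √33299 = (103 + (-36 + 126))/(2*(-36 + 126)) - √33299 = (½)*(103 + 90)/90 - √33299 = (½)*(1/90)*193 - √33299 = 193/180 - √33299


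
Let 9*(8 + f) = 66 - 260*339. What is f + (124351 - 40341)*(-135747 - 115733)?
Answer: -21126844594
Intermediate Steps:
f = -9794 (f = -8 + (66 - 260*339)/9 = -8 + (66 - 88140)/9 = -8 + (1/9)*(-88074) = -8 - 9786 = -9794)
f + (124351 - 40341)*(-135747 - 115733) = -9794 + (124351 - 40341)*(-135747 - 115733) = -9794 + 84010*(-251480) = -9794 - 21126834800 = -21126844594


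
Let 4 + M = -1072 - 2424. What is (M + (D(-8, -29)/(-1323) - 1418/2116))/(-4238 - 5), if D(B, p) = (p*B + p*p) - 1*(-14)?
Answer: 4901157053/5939071362 ≈ 0.82524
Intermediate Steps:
M = -3500 (M = -4 + (-1072 - 2424) = -4 - 3496 = -3500)
D(B, p) = 14 + p**2 + B*p (D(B, p) = (B*p + p**2) + 14 = (p**2 + B*p) + 14 = 14 + p**2 + B*p)
(M + (D(-8, -29)/(-1323) - 1418/2116))/(-4238 - 5) = (-3500 + ((14 + (-29)**2 - 8*(-29))/(-1323) - 1418/2116))/(-4238 - 5) = (-3500 + ((14 + 841 + 232)*(-1/1323) - 1418*1/2116))/(-4243) = (-3500 + (1087*(-1/1323) - 709/1058))*(-1/4243) = (-3500 + (-1087/1323 - 709/1058))*(-1/4243) = (-3500 - 2088053/1399734)*(-1/4243) = -4901157053/1399734*(-1/4243) = 4901157053/5939071362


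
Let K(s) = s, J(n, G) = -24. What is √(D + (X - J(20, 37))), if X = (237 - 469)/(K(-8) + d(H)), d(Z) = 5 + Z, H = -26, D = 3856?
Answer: 36*√3 ≈ 62.354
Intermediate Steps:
X = 8 (X = (237 - 469)/(-8 + (5 - 26)) = -232/(-8 - 21) = -232/(-29) = -232*(-1/29) = 8)
√(D + (X - J(20, 37))) = √(3856 + (8 - 1*(-24))) = √(3856 + (8 + 24)) = √(3856 + 32) = √3888 = 36*√3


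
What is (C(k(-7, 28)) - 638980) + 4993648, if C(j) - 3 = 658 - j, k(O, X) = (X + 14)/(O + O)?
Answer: 4355332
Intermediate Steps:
k(O, X) = (14 + X)/(2*O) (k(O, X) = (14 + X)/((2*O)) = (14 + X)*(1/(2*O)) = (14 + X)/(2*O))
C(j) = 661 - j (C(j) = 3 + (658 - j) = 661 - j)
(C(k(-7, 28)) - 638980) + 4993648 = ((661 - (14 + 28)/(2*(-7))) - 638980) + 4993648 = ((661 - (-1)*42/(2*7)) - 638980) + 4993648 = ((661 - 1*(-3)) - 638980) + 4993648 = ((661 + 3) - 638980) + 4993648 = (664 - 638980) + 4993648 = -638316 + 4993648 = 4355332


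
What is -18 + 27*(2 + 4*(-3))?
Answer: -288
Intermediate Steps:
-18 + 27*(2 + 4*(-3)) = -18 + 27*(2 - 12) = -18 + 27*(-10) = -18 - 270 = -288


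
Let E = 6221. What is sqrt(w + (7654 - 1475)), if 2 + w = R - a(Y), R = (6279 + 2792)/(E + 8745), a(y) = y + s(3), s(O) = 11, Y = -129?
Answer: sqrt(1410097133606)/14966 ≈ 79.345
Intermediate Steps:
a(y) = 11 + y (a(y) = y + 11 = 11 + y)
R = 9071/14966 (R = (6279 + 2792)/(6221 + 8745) = 9071/14966 ≈ 0.60611)
w = 1745127/14966 (w = -2 + (9071/14966 - (11 - 129)) = -2 + (9071/14966 - 1*(-118)) = -2 + (9071/14966 + 118) = -2 + 1775059/14966 = 1745127/14966 ≈ 116.61)
sqrt(w + (7654 - 1475)) = sqrt(1745127/14966 + (7654 - 1475)) = sqrt(1745127/14966 + 6179) = sqrt(94220041/14966) = sqrt(1410097133606)/14966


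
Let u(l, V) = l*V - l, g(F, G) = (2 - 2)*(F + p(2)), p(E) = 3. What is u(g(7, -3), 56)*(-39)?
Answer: 0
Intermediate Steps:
g(F, G) = 0 (g(F, G) = (2 - 2)*(F + 3) = 0*(3 + F) = 0)
u(l, V) = -l + V*l (u(l, V) = V*l - l = -l + V*l)
u(g(7, -3), 56)*(-39) = (0*(-1 + 56))*(-39) = (0*55)*(-39) = 0*(-39) = 0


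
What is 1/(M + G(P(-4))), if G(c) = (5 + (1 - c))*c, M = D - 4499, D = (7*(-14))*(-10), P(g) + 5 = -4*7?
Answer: -1/4806 ≈ -0.00020807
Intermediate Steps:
P(g) = -33 (P(g) = -5 - 4*7 = -5 - 28 = -33)
D = 980 (D = -98*(-10) = 980)
M = -3519 (M = 980 - 4499 = -3519)
G(c) = c*(6 - c) (G(c) = (6 - c)*c = c*(6 - c))
1/(M + G(P(-4))) = 1/(-3519 - 33*(6 - 1*(-33))) = 1/(-3519 - 33*(6 + 33)) = 1/(-3519 - 33*39) = 1/(-3519 - 1287) = 1/(-4806) = -1/4806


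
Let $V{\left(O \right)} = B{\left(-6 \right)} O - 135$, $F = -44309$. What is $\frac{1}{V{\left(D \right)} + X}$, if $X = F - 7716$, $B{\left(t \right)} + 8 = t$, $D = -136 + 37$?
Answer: $- \frac{1}{50774} \approx -1.9695 \cdot 10^{-5}$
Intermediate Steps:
$D = -99$
$B{\left(t \right)} = -8 + t$
$X = -52025$ ($X = -44309 - 7716 = -52025$)
$V{\left(O \right)} = -135 - 14 O$ ($V{\left(O \right)} = \left(-8 - 6\right) O - 135 = - 14 O - 135 = -135 - 14 O$)
$\frac{1}{V{\left(D \right)} + X} = \frac{1}{\left(-135 - -1386\right) - 52025} = \frac{1}{\left(-135 + 1386\right) - 52025} = \frac{1}{1251 - 52025} = \frac{1}{-50774} = - \frac{1}{50774}$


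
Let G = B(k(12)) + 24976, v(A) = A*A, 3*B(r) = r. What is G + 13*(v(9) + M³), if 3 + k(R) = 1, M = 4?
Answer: 80581/3 ≈ 26860.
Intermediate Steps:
k(R) = -2 (k(R) = -3 + 1 = -2)
B(r) = r/3
v(A) = A²
G = 74926/3 (G = (⅓)*(-2) + 24976 = -⅔ + 24976 = 74926/3 ≈ 24975.)
G + 13*(v(9) + M³) = 74926/3 + 13*(9² + 4³) = 74926/3 + 13*(81 + 64) = 74926/3 + 13*145 = 74926/3 + 1885 = 80581/3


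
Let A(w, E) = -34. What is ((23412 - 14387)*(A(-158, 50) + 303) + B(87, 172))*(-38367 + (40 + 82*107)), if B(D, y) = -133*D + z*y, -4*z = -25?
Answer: -71436368637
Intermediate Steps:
z = 25/4 (z = -¼*(-25) = 25/4 ≈ 6.2500)
B(D, y) = -133*D + 25*y/4
((23412 - 14387)*(A(-158, 50) + 303) + B(87, 172))*(-38367 + (40 + 82*107)) = ((23412 - 14387)*(-34 + 303) + (-133*87 + (25/4)*172))*(-38367 + (40 + 82*107)) = (9025*269 + (-11571 + 1075))*(-38367 + (40 + 8774)) = (2427725 - 10496)*(-38367 + 8814) = 2417229*(-29553) = -71436368637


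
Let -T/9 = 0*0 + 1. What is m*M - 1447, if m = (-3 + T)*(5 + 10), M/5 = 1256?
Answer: -1131847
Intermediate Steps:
M = 6280 (M = 5*1256 = 6280)
T = -9 (T = -9*(0*0 + 1) = -9*(0 + 1) = -9*1 = -9)
m = -180 (m = (-3 - 9)*(5 + 10) = -12*15 = -180)
m*M - 1447 = -180*6280 - 1447 = -1130400 - 1447 = -1131847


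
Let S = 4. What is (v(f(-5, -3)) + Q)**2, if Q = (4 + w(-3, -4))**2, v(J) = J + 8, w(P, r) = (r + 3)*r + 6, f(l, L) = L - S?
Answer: 38809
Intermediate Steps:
f(l, L) = -4 + L (f(l, L) = L - 1*4 = L - 4 = -4 + L)
w(P, r) = 6 + r*(3 + r) (w(P, r) = (3 + r)*r + 6 = r*(3 + r) + 6 = 6 + r*(3 + r))
v(J) = 8 + J
Q = 196 (Q = (4 + (6 + (-4)**2 + 3*(-4)))**2 = (4 + (6 + 16 - 12))**2 = (4 + 10)**2 = 14**2 = 196)
(v(f(-5, -3)) + Q)**2 = ((8 + (-4 - 3)) + 196)**2 = ((8 - 7) + 196)**2 = (1 + 196)**2 = 197**2 = 38809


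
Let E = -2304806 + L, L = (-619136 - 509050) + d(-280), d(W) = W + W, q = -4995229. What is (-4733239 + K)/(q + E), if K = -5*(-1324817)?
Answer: -1890846/8428781 ≈ -0.22433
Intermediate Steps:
d(W) = 2*W
K = 6624085
L = -1128746 (L = (-619136 - 509050) + 2*(-280) = -1128186 - 560 = -1128746)
E = -3433552 (E = -2304806 - 1128746 = -3433552)
(-4733239 + K)/(q + E) = (-4733239 + 6624085)/(-4995229 - 3433552) = 1890846/(-8428781) = 1890846*(-1/8428781) = -1890846/8428781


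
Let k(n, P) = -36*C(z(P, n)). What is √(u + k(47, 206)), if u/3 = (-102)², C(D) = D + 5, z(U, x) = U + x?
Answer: 6*√609 ≈ 148.07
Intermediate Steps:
C(D) = 5 + D
u = 31212 (u = 3*(-102)² = 3*10404 = 31212)
k(n, P) = -180 - 36*P - 36*n (k(n, P) = -36*(5 + (P + n)) = -36*(5 + P + n) = -180 - 36*P - 36*n)
√(u + k(47, 206)) = √(31212 + (-180 - 36*206 - 36*47)) = √(31212 + (-180 - 7416 - 1692)) = √(31212 - 9288) = √21924 = 6*√609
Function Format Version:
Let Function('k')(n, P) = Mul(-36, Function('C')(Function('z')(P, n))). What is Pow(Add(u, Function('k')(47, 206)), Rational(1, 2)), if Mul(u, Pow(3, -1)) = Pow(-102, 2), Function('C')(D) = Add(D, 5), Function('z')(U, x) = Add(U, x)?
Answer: Mul(6, Pow(609, Rational(1, 2))) ≈ 148.07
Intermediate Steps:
Function('C')(D) = Add(5, D)
u = 31212 (u = Mul(3, Pow(-102, 2)) = Mul(3, 10404) = 31212)
Function('k')(n, P) = Add(-180, Mul(-36, P), Mul(-36, n)) (Function('k')(n, P) = Mul(-36, Add(5, Add(P, n))) = Mul(-36, Add(5, P, n)) = Add(-180, Mul(-36, P), Mul(-36, n)))
Pow(Add(u, Function('k')(47, 206)), Rational(1, 2)) = Pow(Add(31212, Add(-180, Mul(-36, 206), Mul(-36, 47))), Rational(1, 2)) = Pow(Add(31212, Add(-180, -7416, -1692)), Rational(1, 2)) = Pow(Add(31212, -9288), Rational(1, 2)) = Pow(21924, Rational(1, 2)) = Mul(6, Pow(609, Rational(1, 2)))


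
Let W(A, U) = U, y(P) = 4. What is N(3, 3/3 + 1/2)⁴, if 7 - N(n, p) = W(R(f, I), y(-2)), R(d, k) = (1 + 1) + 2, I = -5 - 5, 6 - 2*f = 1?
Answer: 81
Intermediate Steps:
f = 5/2 (f = 3 - ½*1 = 3 - ½ = 5/2 ≈ 2.5000)
I = -10
R(d, k) = 4 (R(d, k) = 2 + 2 = 4)
N(n, p) = 3 (N(n, p) = 7 - 1*4 = 7 - 4 = 3)
N(3, 3/3 + 1/2)⁴ = 3⁴ = 81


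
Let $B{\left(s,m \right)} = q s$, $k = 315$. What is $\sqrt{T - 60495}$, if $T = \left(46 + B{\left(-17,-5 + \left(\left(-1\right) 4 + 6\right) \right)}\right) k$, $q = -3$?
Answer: $2 i \sqrt{7485} \approx 173.03 i$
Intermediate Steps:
$B{\left(s,m \right)} = - 3 s$
$T = 30555$ ($T = \left(46 - -51\right) 315 = \left(46 + 51\right) 315 = 97 \cdot 315 = 30555$)
$\sqrt{T - 60495} = \sqrt{30555 - 60495} = \sqrt{-29940} = 2 i \sqrt{7485}$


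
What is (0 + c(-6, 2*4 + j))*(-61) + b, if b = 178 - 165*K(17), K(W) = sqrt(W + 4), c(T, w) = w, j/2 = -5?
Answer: 300 - 165*sqrt(21) ≈ -456.13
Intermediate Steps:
j = -10 (j = 2*(-5) = -10)
K(W) = sqrt(4 + W)
b = 178 - 165*sqrt(21) (b = 178 - 165*sqrt(4 + 17) = 178 - 165*sqrt(21) ≈ -578.13)
(0 + c(-6, 2*4 + j))*(-61) + b = (0 + (2*4 - 10))*(-61) + (178 - 165*sqrt(21)) = (0 + (8 - 10))*(-61) + (178 - 165*sqrt(21)) = (0 - 2)*(-61) + (178 - 165*sqrt(21)) = -2*(-61) + (178 - 165*sqrt(21)) = 122 + (178 - 165*sqrt(21)) = 300 - 165*sqrt(21)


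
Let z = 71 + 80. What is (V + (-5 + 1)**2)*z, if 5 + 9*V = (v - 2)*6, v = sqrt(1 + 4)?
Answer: 19177/9 + 302*sqrt(5)/3 ≈ 2355.9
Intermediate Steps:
v = sqrt(5) ≈ 2.2361
V = -17/9 + 2*sqrt(5)/3 (V = -5/9 + ((sqrt(5) - 2)*6)/9 = -5/9 + ((-2 + sqrt(5))*6)/9 = -5/9 + (-12 + 6*sqrt(5))/9 = -5/9 + (-4/3 + 2*sqrt(5)/3) = -17/9 + 2*sqrt(5)/3 ≈ -0.39818)
z = 151
(V + (-5 + 1)**2)*z = ((-17/9 + 2*sqrt(5)/3) + (-5 + 1)**2)*151 = ((-17/9 + 2*sqrt(5)/3) + (-4)**2)*151 = ((-17/9 + 2*sqrt(5)/3) + 16)*151 = (127/9 + 2*sqrt(5)/3)*151 = 19177/9 + 302*sqrt(5)/3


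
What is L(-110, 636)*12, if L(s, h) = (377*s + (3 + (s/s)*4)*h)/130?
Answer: -222108/65 ≈ -3417.0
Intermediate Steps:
L(s, h) = 7*h/130 + 29*s/10 (L(s, h) = (377*s + (3 + 1*4)*h)*(1/130) = (377*s + (3 + 4)*h)*(1/130) = (377*s + 7*h)*(1/130) = (7*h + 377*s)*(1/130) = 7*h/130 + 29*s/10)
L(-110, 636)*12 = ((7/130)*636 + (29/10)*(-110))*12 = (2226/65 - 319)*12 = -18509/65*12 = -222108/65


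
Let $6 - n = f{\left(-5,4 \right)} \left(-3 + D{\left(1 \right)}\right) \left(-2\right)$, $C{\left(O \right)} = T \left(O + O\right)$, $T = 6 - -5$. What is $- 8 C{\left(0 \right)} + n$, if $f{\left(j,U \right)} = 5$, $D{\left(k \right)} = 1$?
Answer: $-14$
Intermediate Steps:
$T = 11$ ($T = 6 + 5 = 11$)
$C{\left(O \right)} = 22 O$ ($C{\left(O \right)} = 11 \left(O + O\right) = 11 \cdot 2 O = 22 O$)
$n = -14$ ($n = 6 - 5 \left(-3 + 1\right) \left(-2\right) = 6 - 5 \left(\left(-2\right) \left(-2\right)\right) = 6 - 5 \cdot 4 = 6 - 20 = -14$)
$- 8 C{\left(0 \right)} + n = - 8 \cdot 22 \cdot 0 - 14 = \left(-8\right) 0 - 14 = 0 - 14 = -14$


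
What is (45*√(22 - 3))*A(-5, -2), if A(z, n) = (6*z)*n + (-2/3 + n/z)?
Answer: 2688*√19 ≈ 11717.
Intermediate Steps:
A(z, n) = -⅔ + n/z + 6*n*z (A(z, n) = 6*n*z + (-2*⅓ + n/z) = 6*n*z + (-⅔ + n/z) = -⅔ + n/z + 6*n*z)
(45*√(22 - 3))*A(-5, -2) = (45*√(22 - 3))*(-⅔ - 2/(-5) + 6*(-2)*(-5)) = (45*√19)*(-⅔ - 2*(-⅕) + 60) = (45*√19)*(-⅔ + ⅖ + 60) = (45*√19)*(896/15) = 2688*√19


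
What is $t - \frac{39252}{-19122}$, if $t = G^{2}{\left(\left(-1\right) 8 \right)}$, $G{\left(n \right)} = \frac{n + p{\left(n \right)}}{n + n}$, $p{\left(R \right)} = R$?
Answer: $\frac{9729}{3187} \approx 3.0527$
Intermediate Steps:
$G{\left(n \right)} = 1$ ($G{\left(n \right)} = \frac{n + n}{n + n} = \frac{2 n}{2 n} = 2 n \frac{1}{2 n} = 1$)
$t = 1$ ($t = 1^{2} = 1$)
$t - \frac{39252}{-19122} = 1 - \frac{39252}{-19122} = 1 - 39252 \left(- \frac{1}{19122}\right) = 1 - - \frac{6542}{3187} = 1 + \frac{6542}{3187} = \frac{9729}{3187}$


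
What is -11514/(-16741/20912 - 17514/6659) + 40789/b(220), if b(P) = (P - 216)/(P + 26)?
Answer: 2400006035108313/955462174 ≈ 2.5119e+6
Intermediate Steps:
b(P) = (-216 + P)/(26 + P)
-11514/(-16741/20912 - 17514/6659) + 40789/b(220) = -11514/(-16741/20912 - 17514/6659) + 40789/(((-216 + 220)/(26 + 220))) = -11514/(-16741*1/20912 - 17514*1/6659) + 40789/((4/246)) = -11514/(-16741/20912 - 17514/6659) + 40789/(((1/246)*4)) = -11514/(-477731087/139253008) + 40789/(2/123) = -11514*(-139253008/477731087) + 40789*(123/2) = 1603359134112/477731087 + 5017047/2 = 2400006035108313/955462174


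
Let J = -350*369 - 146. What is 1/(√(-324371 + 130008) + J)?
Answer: -129296/16717649979 - I*√194363/16717649979 ≈ -7.7341e-6 - 2.6371e-8*I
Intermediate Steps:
J = -129296 (J = -129150 - 146 = -129296)
1/(√(-324371 + 130008) + J) = 1/(√(-324371 + 130008) - 129296) = 1/(√(-194363) - 129296) = 1/(I*√194363 - 129296) = 1/(-129296 + I*√194363)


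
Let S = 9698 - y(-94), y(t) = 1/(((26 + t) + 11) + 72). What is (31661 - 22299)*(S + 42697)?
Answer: 7357820488/15 ≈ 4.9052e+8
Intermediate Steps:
y(t) = 1/(109 + t) (y(t) = 1/((37 + t) + 72) = 1/(109 + t))
S = 145469/15 (S = 9698 - 1/(109 - 94) = 9698 - 1/15 = 145469/15 ≈ 9697.9)
(31661 - 22299)*(S + 42697) = (31661 - 22299)*(145469/15 + 42697) = 9362*(785924/15) = 7357820488/15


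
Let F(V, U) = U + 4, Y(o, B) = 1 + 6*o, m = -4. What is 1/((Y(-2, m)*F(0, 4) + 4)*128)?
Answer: -1/10752 ≈ -9.3006e-5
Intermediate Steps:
F(V, U) = 4 + U
1/((Y(-2, m)*F(0, 4) + 4)*128) = 1/(((1 + 6*(-2))*(4 + 4) + 4)*128) = 1/(((1 - 12)*8 + 4)*128) = 1/((-11*8 + 4)*128) = 1/((-88 + 4)*128) = 1/(-84*128) = 1/(-10752) = -1/10752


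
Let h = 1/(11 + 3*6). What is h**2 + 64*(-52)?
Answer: -2798847/841 ≈ -3328.0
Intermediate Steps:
h = 1/29 (h = 1/(11 + 18) = 1/29 ≈ 0.034483)
h**2 + 64*(-52) = (1/29)**2 + 64*(-52) = 1/841 - 3328 = -2798847/841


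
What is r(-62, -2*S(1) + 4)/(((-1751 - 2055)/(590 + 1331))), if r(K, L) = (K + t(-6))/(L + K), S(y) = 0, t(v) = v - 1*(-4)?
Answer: -30736/55187 ≈ -0.55694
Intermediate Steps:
t(v) = 4 + v (t(v) = v + 4 = 4 + v)
r(K, L) = (-2 + K)/(K + L) (r(K, L) = (K + (4 - 6))/(L + K) = (K - 2)/(K + L) = (-2 + K)/(K + L))
r(-62, -2*S(1) + 4)/(((-1751 - 2055)/(590 + 1331))) = ((-2 - 62)/(-62 + (-2*0 + 4)))/(((-1751 - 2055)/(590 + 1331))) = (-64/(-62 + (0 + 4)))/((-3806/1921)) = (-64/(-62 + 4))/((-3806*1/1921)) = (-64/(-58))/(-3806/1921) = -1/58*(-64)*(-1921/3806) = (32/29)*(-1921/3806) = -30736/55187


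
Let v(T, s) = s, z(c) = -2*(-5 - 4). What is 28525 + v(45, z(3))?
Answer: 28543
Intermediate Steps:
z(c) = 18 (z(c) = -2*(-9) = 18)
28525 + v(45, z(3)) = 28525 + 18 = 28543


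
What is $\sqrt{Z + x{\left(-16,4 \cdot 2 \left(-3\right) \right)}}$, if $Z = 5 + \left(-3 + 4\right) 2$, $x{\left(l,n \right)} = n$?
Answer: $i \sqrt{17} \approx 4.1231 i$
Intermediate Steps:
$Z = 7$ ($Z = 5 + 1 \cdot 2 = 5 + 2 = 7$)
$\sqrt{Z + x{\left(-16,4 \cdot 2 \left(-3\right) \right)}} = \sqrt{7 + 4 \cdot 2 \left(-3\right)} = \sqrt{7 + 8 \left(-3\right)} = \sqrt{7 - 24} = \sqrt{-17} = i \sqrt{17}$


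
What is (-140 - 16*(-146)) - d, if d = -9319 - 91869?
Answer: 103384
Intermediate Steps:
d = -101188
(-140 - 16*(-146)) - d = (-140 - 16*(-146)) - 1*(-101188) = (-140 + 2336) + 101188 = 2196 + 101188 = 103384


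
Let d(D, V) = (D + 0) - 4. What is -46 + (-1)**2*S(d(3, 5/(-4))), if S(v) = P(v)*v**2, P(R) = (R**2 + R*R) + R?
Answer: -45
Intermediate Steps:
d(D, V) = -4 + D (d(D, V) = D - 4 = -4 + D)
P(R) = R + 2*R**2 (P(R) = (R**2 + R**2) + R = 2*R**2 + R = R + 2*R**2)
S(v) = v**3*(1 + 2*v) (S(v) = (v*(1 + 2*v))*v**2 = v**3*(1 + 2*v))
-46 + (-1)**2*S(d(3, 5/(-4))) = -46 + (-1)**2*((-4 + 3)**3*(1 + 2*(-4 + 3))) = -46 + 1*((-1)**3*(1 + 2*(-1))) = -46 + 1*(-(1 - 2)) = -46 + 1*(-1*(-1)) = -46 + 1*1 = -46 + 1 = -45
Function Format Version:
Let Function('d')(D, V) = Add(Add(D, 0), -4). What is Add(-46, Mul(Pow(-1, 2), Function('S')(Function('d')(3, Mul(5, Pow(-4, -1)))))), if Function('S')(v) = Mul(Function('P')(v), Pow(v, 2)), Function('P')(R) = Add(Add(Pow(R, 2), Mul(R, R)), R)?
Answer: -45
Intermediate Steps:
Function('d')(D, V) = Add(-4, D) (Function('d')(D, V) = Add(D, -4) = Add(-4, D))
Function('P')(R) = Add(R, Mul(2, Pow(R, 2))) (Function('P')(R) = Add(Add(Pow(R, 2), Pow(R, 2)), R) = Add(Mul(2, Pow(R, 2)), R) = Add(R, Mul(2, Pow(R, 2))))
Function('S')(v) = Mul(Pow(v, 3), Add(1, Mul(2, v))) (Function('S')(v) = Mul(Mul(v, Add(1, Mul(2, v))), Pow(v, 2)) = Mul(Pow(v, 3), Add(1, Mul(2, v))))
Add(-46, Mul(Pow(-1, 2), Function('S')(Function('d')(3, Mul(5, Pow(-4, -1)))))) = Add(-46, Mul(Pow(-1, 2), Mul(Pow(Add(-4, 3), 3), Add(1, Mul(2, Add(-4, 3)))))) = Add(-46, Mul(1, Mul(Pow(-1, 3), Add(1, Mul(2, -1))))) = Add(-46, Mul(1, Mul(-1, Add(1, -2)))) = Add(-46, Mul(1, Mul(-1, -1))) = Add(-46, Mul(1, 1)) = Add(-46, 1) = -45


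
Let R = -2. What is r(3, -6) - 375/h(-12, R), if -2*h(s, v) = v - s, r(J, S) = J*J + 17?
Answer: 101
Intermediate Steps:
r(J, S) = 17 + J² (r(J, S) = J² + 17 = 17 + J²)
h(s, v) = s/2 - v/2 (h(s, v) = -(v - s)/2 = s/2 - v/2)
r(3, -6) - 375/h(-12, R) = (17 + 3²) - 375/((½)*(-12) - ½*(-2)) = (17 + 9) - 375/(-6 + 1) = 26 - 375/(-5) = 26 - ⅕*(-375) = 26 + 75 = 101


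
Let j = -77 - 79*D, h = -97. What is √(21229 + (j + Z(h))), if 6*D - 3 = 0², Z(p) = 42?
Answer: 3*√9402/2 ≈ 145.45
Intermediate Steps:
D = ½ (D = ½ + (⅙)*0² = ½ + (⅙)*0 = ½ + 0 = ½ ≈ 0.50000)
j = -233/2 (j = -77 - 79*½ = -77 - 79/2 = -233/2 ≈ -116.50)
√(21229 + (j + Z(h))) = √(21229 + (-233/2 + 42)) = √(21229 - 149/2) = √(42309/2) = 3*√9402/2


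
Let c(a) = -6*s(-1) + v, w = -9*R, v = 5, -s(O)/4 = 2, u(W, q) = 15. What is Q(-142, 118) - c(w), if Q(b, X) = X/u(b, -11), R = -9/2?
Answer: -677/15 ≈ -45.133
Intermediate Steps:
R = -9/2 (R = -9*1/2 = -9/2 ≈ -4.5000)
s(O) = -8 (s(O) = -4*2 = -8)
Q(b, X) = X/15
w = 81/2 (w = -9*(-9/2) = 81/2 ≈ 40.500)
c(a) = 53 (c(a) = -6*(-8) + 5 = 48 + 5 = 53)
Q(-142, 118) - c(w) = (1/15)*118 - 1*53 = 118/15 - 53 = -677/15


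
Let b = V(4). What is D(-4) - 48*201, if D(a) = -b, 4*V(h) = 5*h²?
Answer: -9668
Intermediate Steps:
V(h) = 5*h²/4 (V(h) = (5*h²)/4 = 5*h²/4)
b = 20 (b = (5/4)*4² = (5/4)*16 = 20)
D(a) = -20 (D(a) = -1*20 = -20)
D(-4) - 48*201 = -20 - 48*201 = -20 - 9648 = -9668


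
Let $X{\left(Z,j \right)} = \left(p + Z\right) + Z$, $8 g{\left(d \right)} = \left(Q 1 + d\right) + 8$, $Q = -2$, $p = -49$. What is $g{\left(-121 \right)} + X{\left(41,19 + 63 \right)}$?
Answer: $\frac{149}{8} \approx 18.625$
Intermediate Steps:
$g{\left(d \right)} = \frac{3}{4} + \frac{d}{8}$ ($g{\left(d \right)} = \frac{\left(\left(-2\right) 1 + d\right) + 8}{8} = \frac{\left(-2 + d\right) + 8}{8} = \frac{6 + d}{8} = \frac{3}{4} + \frac{d}{8}$)
$X{\left(Z,j \right)} = -49 + 2 Z$ ($X{\left(Z,j \right)} = \left(-49 + Z\right) + Z = -49 + 2 Z$)
$g{\left(-121 \right)} + X{\left(41,19 + 63 \right)} = \left(\frac{3}{4} + \frac{1}{8} \left(-121\right)\right) + \left(-49 + 2 \cdot 41\right) = \left(\frac{3}{4} - \frac{121}{8}\right) + \left(-49 + 82\right) = - \frac{115}{8} + 33 = \frac{149}{8}$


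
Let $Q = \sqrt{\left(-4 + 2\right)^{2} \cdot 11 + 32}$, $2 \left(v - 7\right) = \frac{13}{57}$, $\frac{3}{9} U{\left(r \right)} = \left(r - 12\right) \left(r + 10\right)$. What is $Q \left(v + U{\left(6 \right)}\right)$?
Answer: $- \frac{32021 \sqrt{19}}{57} \approx -2448.7$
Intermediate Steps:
$U{\left(r \right)} = 3 \left(-12 + r\right) \left(10 + r\right)$ ($U{\left(r \right)} = 3 \left(r - 12\right) \left(r + 10\right) = 3 \left(-12 + r\right) \left(10 + r\right)$)
$v = \frac{811}{114}$ ($v = 7 + \frac{13 \cdot \frac{1}{57}}{2} = 7 + \frac{1}{2} \cdot \frac{13}{57} = 7 + \frac{13}{114} = \frac{811}{114} \approx 7.114$)
$Q = 2 \sqrt{19}$ ($Q = \sqrt{\left(-2\right)^{2} \cdot 11 + 32} = \sqrt{4 \cdot 11 + 32} = \sqrt{44 + 32} = \sqrt{76} = 2 \sqrt{19} \approx 8.7178$)
$Q \left(v + U{\left(6 \right)}\right) = 2 \sqrt{19} \left(\frac{811}{114} - \left(396 - 108\right)\right) = 2 \sqrt{19} \left(\frac{811}{114} - 288\right) = 2 \sqrt{19} \left(- \frac{32021}{114}\right) = - \frac{32021 \sqrt{19}}{57}$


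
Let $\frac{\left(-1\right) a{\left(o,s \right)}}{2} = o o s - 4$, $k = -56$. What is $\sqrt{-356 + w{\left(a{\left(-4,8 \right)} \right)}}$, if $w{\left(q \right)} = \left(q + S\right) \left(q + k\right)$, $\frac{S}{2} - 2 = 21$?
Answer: $2 \sqrt{15263} \approx 247.09$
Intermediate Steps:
$a{\left(o,s \right)} = 8 - 2 s o^{2}$ ($a{\left(o,s \right)} = - 2 \left(o o s - 4\right) = - 2 \left(o^{2} s - 4\right) = - 2 \left(s o^{2} - 4\right) = - 2 \left(-4 + s o^{2}\right) = 8 - 2 s o^{2}$)
$S = 46$ ($S = 4 + 2 \cdot 21 = 4 + 42 = 46$)
$w{\left(q \right)} = \left(-56 + q\right) \left(46 + q\right)$ ($w{\left(q \right)} = \left(q + 46\right) \left(q - 56\right) = \left(46 + q\right) \left(-56 + q\right) = \left(-56 + q\right) \left(46 + q\right)$)
$\sqrt{-356 + w{\left(a{\left(-4,8 \right)} \right)}} = \sqrt{-356 - \left(2576 - \left(8 - 16 \left(-4\right)^{2}\right)^{2} + 10 \left(8 - 16 \left(-4\right)^{2}\right)\right)} = \sqrt{-356 - \left(2576 - \left(8 - 16 \cdot 16\right)^{2} + 10 \left(8 - 16 \cdot 16\right)\right)} = \sqrt{-356 - \left(2576 - \left(8 - 256\right)^{2} + 10 \left(8 - 256\right)\right)} = \sqrt{-356 - \left(96 - 61504\right)} = \sqrt{-356 + \left(-2576 + 61504 + 2480\right)} = \sqrt{-356 + 61408} = \sqrt{61052} = 2 \sqrt{15263}$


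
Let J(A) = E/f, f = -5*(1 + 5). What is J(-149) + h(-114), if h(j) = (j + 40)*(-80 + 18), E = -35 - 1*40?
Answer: 9181/2 ≈ 4590.5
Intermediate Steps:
E = -75 (E = -35 - 40 = -75)
f = -30 (f = -5*6 = -30)
J(A) = 5/2 (J(A) = -75/(-30) = -75*(-1/30) = 5/2)
h(j) = -2480 - 62*j (h(j) = (40 + j)*(-62) = -2480 - 62*j)
J(-149) + h(-114) = 5/2 + (-2480 - 62*(-114)) = 5/2 + (-2480 + 7068) = 5/2 + 4588 = 9181/2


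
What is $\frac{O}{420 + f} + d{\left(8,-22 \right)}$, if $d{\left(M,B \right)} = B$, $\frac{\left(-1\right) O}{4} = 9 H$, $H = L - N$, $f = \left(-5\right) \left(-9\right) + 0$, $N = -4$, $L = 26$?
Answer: $- \frac{754}{31} \approx -24.323$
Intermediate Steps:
$f = 45$ ($f = 45 + 0 = 45$)
$H = 30$ ($H = 26 - -4 = 26 + 4 = 30$)
$O = -1080$ ($O = - 4 \cdot 9 \cdot 30 = \left(-4\right) 270 = -1080$)
$\frac{O}{420 + f} + d{\left(8,-22 \right)} = \frac{1}{420 + 45} \left(-1080\right) - 22 = \frac{1}{465} \left(-1080\right) - 22 = - \frac{72}{31} - 22 = - \frac{754}{31}$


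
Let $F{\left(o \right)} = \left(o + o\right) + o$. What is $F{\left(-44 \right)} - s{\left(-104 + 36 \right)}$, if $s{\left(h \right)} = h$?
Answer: $-64$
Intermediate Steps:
$F{\left(o \right)} = 3 o$ ($F{\left(o \right)} = 2 o + o = 3 o$)
$F{\left(-44 \right)} - s{\left(-104 + 36 \right)} = 3 \left(-44\right) - \left(-104 + 36\right) = -132 - -68 = -132 + 68 = -64$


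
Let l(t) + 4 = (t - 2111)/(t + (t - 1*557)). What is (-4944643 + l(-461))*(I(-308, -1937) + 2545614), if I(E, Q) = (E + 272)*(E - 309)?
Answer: -6259615410336222/493 ≈ -1.2697e+13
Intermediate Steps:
I(E, Q) = (-309 + E)*(272 + E) (I(E, Q) = (272 + E)*(-309 + E) = (-309 + E)*(272 + E))
l(t) = -4 + (-2111 + t)/(-557 + 2*t) (l(t) = -4 + (t - 2111)/(t + (t - 1*557)) = -4 + (-2111 + t)/(t + (t - 557)) = -4 + (-2111 + t)/(t + (-557 + t)) = -4 + (-2111 + t)/(-557 + 2*t))
(-4944643 + l(-461))*(I(-308, -1937) + 2545614) = (-4944643 + (117 - 7*(-461))/(-557 + 2*(-461)))*((-84048 + (-308)**2 - 37*(-308)) + 2545614) = (-4944643 + (117 + 3227)/(-557 - 922))*((-84048 + 94864 + 11396) + 2545614) = (-4944643 + 3344/(-1479))*(22212 + 2545614) = (-4944643 - 1/1479*3344)*2567826 = (-4944643 - 3344/1479)*2567826 = -7313130341/1479*2567826 = -6259615410336222/493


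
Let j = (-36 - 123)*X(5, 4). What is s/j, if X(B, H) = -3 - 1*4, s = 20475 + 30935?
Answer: 970/21 ≈ 46.190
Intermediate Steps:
s = 51410
X(B, H) = -7 (X(B, H) = -3 - 4 = -7)
j = 1113 (j = (-36 - 123)*(-7) = -159*(-7) = 1113)
s/j = 51410/1113 = 51410*(1/1113) = 970/21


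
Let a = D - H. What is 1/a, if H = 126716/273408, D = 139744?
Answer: 68352/9551750209 ≈ 7.1560e-6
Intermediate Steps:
H = 31679/68352 (H = 126716*(1/273408) = 31679/68352 ≈ 0.46347)
a = 9551750209/68352 (a = 139744 - 1*31679/68352 = 139744 - 31679/68352 = 9551750209/68352 ≈ 1.3974e+5)
1/a = 1/(9551750209/68352) = 68352/9551750209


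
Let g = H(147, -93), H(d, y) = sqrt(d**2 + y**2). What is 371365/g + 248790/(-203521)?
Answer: -248790/203521 + 371365*sqrt(2)/246 ≈ 2133.7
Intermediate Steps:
g = 123*sqrt(2) (g = sqrt(147**2 + (-93)**2) = sqrt(21609 + 8649) = sqrt(30258) = 123*sqrt(2) ≈ 173.95)
371365/g + 248790/(-203521) = 371365/((123*sqrt(2))) + 248790/(-203521) = 371365*(sqrt(2)/246) + 248790*(-1/203521) = 371365*sqrt(2)/246 - 248790/203521 = -248790/203521 + 371365*sqrt(2)/246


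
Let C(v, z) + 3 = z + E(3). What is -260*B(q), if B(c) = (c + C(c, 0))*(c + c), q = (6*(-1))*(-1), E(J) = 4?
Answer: -21840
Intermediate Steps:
C(v, z) = 1 + z (C(v, z) = -3 + (z + 4) = -3 + (4 + z) = 1 + z)
q = 6 (q = -6*(-1) = 6)
B(c) = 2*c*(1 + c) (B(c) = (c + (1 + 0))*(c + c) = (c + 1)*(2*c) = (1 + c)*(2*c) = 2*c*(1 + c))
-260*B(q) = -520*6*(1 + 6) = -520*6*7 = -260*84 = -21840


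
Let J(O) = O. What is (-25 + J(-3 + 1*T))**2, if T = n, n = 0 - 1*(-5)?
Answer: 529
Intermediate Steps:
n = 5 (n = 0 + 5 = 5)
T = 5
(-25 + J(-3 + 1*T))**2 = (-25 + (-3 + 1*5))**2 = (-25 + (-3 + 5))**2 = (-25 + 2)**2 = (-23)**2 = 529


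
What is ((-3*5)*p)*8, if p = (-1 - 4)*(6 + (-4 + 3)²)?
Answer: 4200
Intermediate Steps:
p = -35 (p = -5*(6 + (-1)²) = -5*(6 + 1) = -5*7 = -35)
((-3*5)*p)*8 = (-3*5*(-35))*8 = -15*(-35)*8 = 525*8 = 4200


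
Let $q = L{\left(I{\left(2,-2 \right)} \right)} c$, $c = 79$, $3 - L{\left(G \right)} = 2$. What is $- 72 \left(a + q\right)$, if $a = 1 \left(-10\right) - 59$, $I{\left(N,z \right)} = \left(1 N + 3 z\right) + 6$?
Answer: $-720$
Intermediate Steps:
$I{\left(N,z \right)} = 6 + N + 3 z$ ($I{\left(N,z \right)} = \left(N + 3 z\right) + 6 = 6 + N + 3 z$)
$L{\left(G \right)} = 1$ ($L{\left(G \right)} = 3 - 2 = 1$)
$q = 79$ ($q = 1 \cdot 79 = 79$)
$a = -69$ ($a = -10 - 59 = -69$)
$- 72 \left(a + q\right) = - 72 \left(-69 + 79\right) = \left(-72\right) 10 = -720$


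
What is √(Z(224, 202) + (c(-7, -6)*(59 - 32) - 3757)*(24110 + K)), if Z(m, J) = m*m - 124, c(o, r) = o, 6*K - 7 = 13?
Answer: 2*I*√213977613/3 ≈ 9752.0*I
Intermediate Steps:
K = 10/3 (K = 7/6 + (⅙)*13 = 7/6 + 13/6 = 10/3 ≈ 3.3333)
Z(m, J) = -124 + m² (Z(m, J) = m² - 124 = -124 + m²)
√(Z(224, 202) + (c(-7, -6)*(59 - 32) - 3757)*(24110 + K)) = √((-124 + 224²) + (-7*(59 - 32) - 3757)*(24110 + 10/3)) = √((-124 + 50176) + (-7*27 - 3757)*(72340/3)) = √(50052 + (-189 - 3757)*(72340/3)) = √(50052 - 3946*72340/3) = √(50052 - 285453640/3) = √(-285303484/3) = 2*I*√213977613/3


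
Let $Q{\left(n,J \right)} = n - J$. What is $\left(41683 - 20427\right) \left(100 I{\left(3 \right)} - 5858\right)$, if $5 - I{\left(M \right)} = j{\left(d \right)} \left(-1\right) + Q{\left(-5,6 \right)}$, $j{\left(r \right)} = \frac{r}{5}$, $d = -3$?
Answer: $-91783408$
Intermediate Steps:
$j{\left(r \right)} = \frac{r}{5}$ ($j{\left(r \right)} = r \frac{1}{5} = \frac{r}{5}$)
$I{\left(M \right)} = \frac{77}{5}$ ($I{\left(M \right)} = 5 - \left(\frac{1}{5} \left(-3\right) \left(-1\right) - 11\right) = 5 - \left(\left(- \frac{3}{5}\right) \left(-1\right) - 11\right) = 5 - \left(\frac{3}{5} - 11\right) = 5 - - \frac{52}{5} = 5 + \frac{52}{5} = \frac{77}{5}$)
$\left(41683 - 20427\right) \left(100 I{\left(3 \right)} - 5858\right) = \left(41683 - 20427\right) \left(100 \cdot \frac{77}{5} - 5858\right) = 21256 \left(1540 - 5858\right) = 21256 \left(-4318\right) = -91783408$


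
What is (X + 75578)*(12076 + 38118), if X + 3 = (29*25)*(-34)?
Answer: 2556129450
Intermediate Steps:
X = -24653 (X = -3 + (29*25)*(-34) = -3 + 725*(-34) = -3 - 24650 = -24653)
(X + 75578)*(12076 + 38118) = (-24653 + 75578)*(12076 + 38118) = 50925*50194 = 2556129450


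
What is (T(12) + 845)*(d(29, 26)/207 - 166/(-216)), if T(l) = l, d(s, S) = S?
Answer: 1903397/2484 ≈ 766.26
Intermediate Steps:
(T(12) + 845)*(d(29, 26)/207 - 166/(-216)) = (12 + 845)*(26/207 - 166/(-216)) = 857*(26*(1/207) - 166*(-1/216)) = 857*(26/207 + 83/108) = 857*(2221/2484) = 1903397/2484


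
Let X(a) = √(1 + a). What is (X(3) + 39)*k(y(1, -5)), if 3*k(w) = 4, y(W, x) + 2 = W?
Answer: 164/3 ≈ 54.667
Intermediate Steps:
y(W, x) = -2 + W
k(w) = 4/3 (k(w) = (⅓)*4 = 4/3)
(X(3) + 39)*k(y(1, -5)) = (√(1 + 3) + 39)*(4/3) = (√4 + 39)*(4/3) = (2 + 39)*(4/3) = 41*(4/3) = 164/3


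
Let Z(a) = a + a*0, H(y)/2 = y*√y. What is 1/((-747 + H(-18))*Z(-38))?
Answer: 83/2454534 - 2*I*√2/409089 ≈ 3.3815e-5 - 6.914e-6*I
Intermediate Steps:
H(y) = 2*y^(3/2) (H(y) = 2*(y*√y) = 2*y^(3/2))
Z(a) = a (Z(a) = a + 0 = a)
1/((-747 + H(-18))*Z(-38)) = 1/(-747 + 2*(-18)^(3/2)*(-38)) = -1/38/(-747 + 2*(-54*I*√2)) = -1/38/(-747 - 108*I*√2) = -1/(38*(-747 - 108*I*√2))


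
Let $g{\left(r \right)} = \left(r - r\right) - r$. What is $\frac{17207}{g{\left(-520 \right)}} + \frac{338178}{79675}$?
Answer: $\frac{309364057}{8286200} \approx 37.335$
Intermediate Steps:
$g{\left(r \right)} = - r$ ($g{\left(r \right)} = 0 - r = - r$)
$\frac{17207}{g{\left(-520 \right)}} + \frac{338178}{79675} = \frac{17207}{\left(-1\right) \left(-520\right)} + \frac{338178}{79675} = \frac{17207}{520} + 338178 \cdot \frac{1}{79675} = 17207 \cdot \frac{1}{520} + \frac{338178}{79675} = \frac{17207}{520} + \frac{338178}{79675} = \frac{309364057}{8286200}$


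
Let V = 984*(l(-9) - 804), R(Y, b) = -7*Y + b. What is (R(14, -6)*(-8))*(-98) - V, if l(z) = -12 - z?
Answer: 712552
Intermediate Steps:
R(Y, b) = b - 7*Y
V = -794088 (V = 984*((-12 - 1*(-9)) - 804) = 984*((-12 + 9) - 804) = 984*(-3 - 804) = 984*(-807) = -794088)
(R(14, -6)*(-8))*(-98) - V = ((-6 - 7*14)*(-8))*(-98) - 1*(-794088) = ((-6 - 98)*(-8))*(-98) + 794088 = -104*(-8)*(-98) + 794088 = 832*(-98) + 794088 = -81536 + 794088 = 712552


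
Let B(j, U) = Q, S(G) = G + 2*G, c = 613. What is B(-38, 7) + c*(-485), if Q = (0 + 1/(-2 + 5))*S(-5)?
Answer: -297310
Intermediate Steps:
S(G) = 3*G
Q = -5 (Q = (0 + 1/(-2 + 5))*(3*(-5)) = (0 + 1/3)*(-15) = (1/3)*(-15) = -5)
B(j, U) = -5
B(-38, 7) + c*(-485) = -5 + 613*(-485) = -5 - 297305 = -297310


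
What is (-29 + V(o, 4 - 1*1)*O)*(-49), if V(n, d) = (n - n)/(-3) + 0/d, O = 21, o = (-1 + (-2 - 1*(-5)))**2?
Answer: 1421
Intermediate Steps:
o = 4 (o = (-1 + (-2 + 5))**2 = (-1 + 3)**2 = 2**2 = 4)
V(n, d) = 0 (V(n, d) = 0*(-1/3) + 0 = 0 + 0 = 0)
(-29 + V(o, 4 - 1*1)*O)*(-49) = (-29 + 0*21)*(-49) = (-29 + 0)*(-49) = -29*(-49) = 1421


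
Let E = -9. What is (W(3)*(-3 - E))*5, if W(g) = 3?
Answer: 90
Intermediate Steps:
(W(3)*(-3 - E))*5 = (3*(-3 - 1*(-9)))*5 = (3*(-3 + 9))*5 = (3*6)*5 = 18*5 = 90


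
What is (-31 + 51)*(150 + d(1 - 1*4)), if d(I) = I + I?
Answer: 2880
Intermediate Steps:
d(I) = 2*I
(-31 + 51)*(150 + d(1 - 1*4)) = (-31 + 51)*(150 + 2*(1 - 1*4)) = 20*(150 + 2*(1 - 4)) = 20*(150 + 2*(-3)) = 20*(150 - 6) = 20*144 = 2880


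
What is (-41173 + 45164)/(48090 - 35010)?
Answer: 3991/13080 ≈ 0.30512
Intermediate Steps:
(-41173 + 45164)/(48090 - 35010) = 3991/13080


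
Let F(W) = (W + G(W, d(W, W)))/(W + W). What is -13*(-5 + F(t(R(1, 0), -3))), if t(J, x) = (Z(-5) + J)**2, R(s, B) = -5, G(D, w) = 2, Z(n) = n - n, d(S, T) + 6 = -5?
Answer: 2899/50 ≈ 57.980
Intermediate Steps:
d(S, T) = -11 (d(S, T) = -6 - 5 = -11)
Z(n) = 0
t(J, x) = J**2 (t(J, x) = (0 + J)**2 = J**2)
F(W) = (2 + W)/(2*W) (F(W) = (W + 2)/(W + W) = (2 + W)/((2*W)) = (2 + W)*(1/(2*W)) = (2 + W)/(2*W))
-13*(-5 + F(t(R(1, 0), -3))) = -13*(-5 + (2 + (-5)**2)/(2*((-5)**2))) = -13*(-5 + (1/2)*(2 + 25)/25) = -13*(-5 + (1/2)*(1/25)*27) = -13*(-5 + 27/50) = -13*(-223/50) = 2899/50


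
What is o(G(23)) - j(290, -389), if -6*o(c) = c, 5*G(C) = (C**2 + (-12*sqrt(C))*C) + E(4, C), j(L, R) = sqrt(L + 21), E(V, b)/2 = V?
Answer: -179/10 - sqrt(311) + 46*sqrt(23)/5 ≈ 8.5865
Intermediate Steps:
E(V, b) = 2*V
j(L, R) = sqrt(21 + L)
G(C) = 8/5 - 12*C**(3/2)/5 + C**2/5 (G(C) = ((C**2 + (-12*sqrt(C))*C) + 2*4)/5 = ((C**2 - 12*C**(3/2)) + 8)/5 = (8 + C**2 - 12*C**(3/2))/5 = 8/5 - 12*C**(3/2)/5 + C**2/5)
o(c) = -c/6
o(G(23)) - j(290, -389) = -(8/5 - 276*sqrt(23)/5 + (1/5)*23**2)/6 - sqrt(21 + 290) = -(8/5 - 276*sqrt(23)/5 + (1/5)*529)/6 - sqrt(311) = -(8/5 - 276*sqrt(23)/5 + 529/5)/6 - sqrt(311) = -(537/5 - 276*sqrt(23)/5)/6 - sqrt(311) = (-179/10 + 46*sqrt(23)/5) - sqrt(311) = -179/10 - sqrt(311) + 46*sqrt(23)/5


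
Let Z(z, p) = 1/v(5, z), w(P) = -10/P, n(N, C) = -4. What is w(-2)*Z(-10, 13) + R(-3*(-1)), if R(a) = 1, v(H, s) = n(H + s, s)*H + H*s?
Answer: 13/14 ≈ 0.92857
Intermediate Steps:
v(H, s) = -4*H + H*s
Z(z, p) = 1/(-20 + 5*z) (Z(z, p) = 1/(5*(-4 + z)) = 1/(-20 + 5*z))
w(-2)*Z(-10, 13) + R(-3*(-1)) = (-10/(-2))*(1/(5*(-4 - 10))) + 1 = (-10*(-½))*((⅕)/(-14)) + 1 = 5*((⅕)*(-1/14)) + 1 = 5*(-1/70) + 1 = -1/14 + 1 = 13/14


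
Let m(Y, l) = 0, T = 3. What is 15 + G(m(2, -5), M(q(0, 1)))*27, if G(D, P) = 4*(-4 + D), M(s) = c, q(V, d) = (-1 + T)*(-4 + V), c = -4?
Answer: -417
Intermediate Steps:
q(V, d) = -8 + 2*V (q(V, d) = (-1 + 3)*(-4 + V) = 2*(-4 + V) = -8 + 2*V)
M(s) = -4
G(D, P) = -16 + 4*D
15 + G(m(2, -5), M(q(0, 1)))*27 = 15 + (-16 + 4*0)*27 = 15 + (-16 + 0)*27 = 15 - 16*27 = 15 - 432 = -417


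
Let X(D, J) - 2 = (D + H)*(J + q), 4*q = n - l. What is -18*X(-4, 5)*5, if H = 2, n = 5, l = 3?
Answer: 810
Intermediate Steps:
q = ½ (q = (5 - 1*3)/4 = (5 - 3)/4 = (¼)*2 = ½ ≈ 0.50000)
X(D, J) = 2 + (½ + J)*(2 + D) (X(D, J) = 2 + (D + 2)*(J + ½) = 2 + (2 + D)*(½ + J) = 2 + (½ + J)*(2 + D))
-18*X(-4, 5)*5 = -18*(3 + (½)*(-4) + 2*5 - 4*5)*5 = -18*(3 - 2 + 10 - 20)*5 = -18*(-9)*5 = 162*5 = 810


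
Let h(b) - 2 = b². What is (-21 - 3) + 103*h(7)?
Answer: 5229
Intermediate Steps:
h(b) = 2 + b²
(-21 - 3) + 103*h(7) = (-21 - 3) + 103*(2 + 7²) = -24 + 103*(2 + 49) = -24 + 103*51 = -24 + 5253 = 5229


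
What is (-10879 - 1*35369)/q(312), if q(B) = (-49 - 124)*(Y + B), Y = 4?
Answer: 11562/13667 ≈ 0.84598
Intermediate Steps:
q(B) = -692 - 173*B (q(B) = (-49 - 124)*(4 + B) = -173*(4 + B) = -692 - 173*B)
(-10879 - 1*35369)/q(312) = (-10879 - 1*35369)/(-692 - 173*312) = (-10879 - 35369)/(-692 - 53976) = -46248/(-54668) = -46248*(-1/54668) = 11562/13667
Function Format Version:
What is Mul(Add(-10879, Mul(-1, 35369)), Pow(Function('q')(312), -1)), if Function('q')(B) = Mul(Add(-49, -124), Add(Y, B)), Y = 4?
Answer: Rational(11562, 13667) ≈ 0.84598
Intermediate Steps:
Function('q')(B) = Add(-692, Mul(-173, B)) (Function('q')(B) = Mul(Add(-49, -124), Add(4, B)) = Mul(-173, Add(4, B)) = Add(-692, Mul(-173, B)))
Mul(Add(-10879, Mul(-1, 35369)), Pow(Function('q')(312), -1)) = Mul(Add(-10879, Mul(-1, 35369)), Pow(Add(-692, Mul(-173, 312)), -1)) = Mul(Add(-10879, -35369), Pow(Add(-692, -53976), -1)) = Mul(-46248, Pow(-54668, -1)) = Mul(-46248, Rational(-1, 54668)) = Rational(11562, 13667)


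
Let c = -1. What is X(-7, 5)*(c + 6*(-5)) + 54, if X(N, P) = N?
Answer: 271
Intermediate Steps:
X(-7, 5)*(c + 6*(-5)) + 54 = -7*(-1 + 6*(-5)) + 54 = -7*(-1 - 30) + 54 = -7*(-31) + 54 = 217 + 54 = 271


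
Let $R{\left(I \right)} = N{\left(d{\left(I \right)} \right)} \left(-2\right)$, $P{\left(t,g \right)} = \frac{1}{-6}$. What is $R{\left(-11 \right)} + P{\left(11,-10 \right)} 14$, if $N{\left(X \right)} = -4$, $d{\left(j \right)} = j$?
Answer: $\frac{17}{3} \approx 5.6667$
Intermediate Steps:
$P{\left(t,g \right)} = - \frac{1}{6}$
$R{\left(I \right)} = 8$ ($R{\left(I \right)} = \left(-4\right) \left(-2\right) = 8$)
$R{\left(-11 \right)} + P{\left(11,-10 \right)} 14 = 8 - \frac{7}{3} = \frac{17}{3}$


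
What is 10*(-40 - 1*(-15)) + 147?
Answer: -103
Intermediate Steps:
10*(-40 - 1*(-15)) + 147 = 10*(-40 + 15) + 147 = 10*(-25) + 147 = -250 + 147 = -103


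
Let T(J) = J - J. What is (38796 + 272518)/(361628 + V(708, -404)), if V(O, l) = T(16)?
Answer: 155657/180814 ≈ 0.86087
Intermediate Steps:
T(J) = 0
V(O, l) = 0
(38796 + 272518)/(361628 + V(708, -404)) = (38796 + 272518)/(361628 + 0) = 311314/361628 = 311314*(1/361628) = 155657/180814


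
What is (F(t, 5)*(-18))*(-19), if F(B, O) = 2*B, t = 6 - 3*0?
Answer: 4104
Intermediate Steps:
t = 6 (t = 6 + 0 = 6)
(F(t, 5)*(-18))*(-19) = ((2*6)*(-18))*(-19) = (12*(-18))*(-19) = -216*(-19) = 4104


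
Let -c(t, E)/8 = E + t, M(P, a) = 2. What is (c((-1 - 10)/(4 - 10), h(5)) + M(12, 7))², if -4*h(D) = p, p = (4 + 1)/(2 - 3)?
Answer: 4624/9 ≈ 513.78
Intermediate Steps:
p = -5 (p = 5/(-1) = 5*(-1) = -5)
h(D) = 5/4 (h(D) = -¼*(-5) = 5/4)
c(t, E) = -8*E - 8*t (c(t, E) = -8*(E + t) = -8*E - 8*t)
(c((-1 - 10)/(4 - 10), h(5)) + M(12, 7))² = ((-8*5/4 - 8*(-1 - 10)/(4 - 10)) + 2)² = ((-10 - (-88)/(-6)) + 2)² = ((-10 - (-88)*(-1)/6) + 2)² = ((-10 - 8*11/6) + 2)² = ((-10 - 44/3) + 2)² = (-74/3 + 2)² = (-68/3)² = 4624/9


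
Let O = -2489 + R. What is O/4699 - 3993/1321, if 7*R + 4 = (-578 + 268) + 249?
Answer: -154443397/43451653 ≈ -3.5544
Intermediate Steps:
R = -65/7 (R = -4/7 + ((-578 + 268) + 249)/7 = -4/7 + (-310 + 249)/7 = -4/7 + (1/7)*(-61) = -4/7 - 61/7 = -65/7 ≈ -9.2857)
O = -17488/7 (O = -2489 - 65/7 = -17488/7 ≈ -2498.3)
O/4699 - 3993/1321 = -17488/7/4699 - 3993/1321 = -17488/7*1/4699 - 3993*1/1321 = -17488/32893 - 3993/1321 = -154443397/43451653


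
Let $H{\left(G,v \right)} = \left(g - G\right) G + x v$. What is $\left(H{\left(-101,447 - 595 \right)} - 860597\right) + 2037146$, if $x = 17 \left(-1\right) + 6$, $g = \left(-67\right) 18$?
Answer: $1289782$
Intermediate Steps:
$g = -1206$
$x = -11$ ($x = -17 + 6 = -11$)
$H{\left(G,v \right)} = - 11 v + G \left(-1206 - G\right)$ ($H{\left(G,v \right)} = \left(-1206 - G\right) G - 11 v = G \left(-1206 - G\right) - 11 v = - 11 v + G \left(-1206 - G\right)$)
$\left(H{\left(-101,447 - 595 \right)} - 860597\right) + 2037146 = \left(\left(- \left(-101\right)^{2} - -121806 - 11 \left(447 - 595\right)\right) - 860597\right) + 2037146 = \left(\left(\left(-1\right) 10201 + 121806 - 11 \left(447 - 595\right)\right) - 860597\right) + 2037146 = \left(\left(-10201 + 121806 - -1628\right) - 860597\right) + 2037146 = \left(\left(-10201 + 121806 + 1628\right) - 860597\right) + 2037146 = \left(113233 - 860597\right) + 2037146 = -747364 + 2037146 = 1289782$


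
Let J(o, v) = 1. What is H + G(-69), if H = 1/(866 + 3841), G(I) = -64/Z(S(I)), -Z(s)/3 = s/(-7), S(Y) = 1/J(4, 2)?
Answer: -702911/4707 ≈ -149.33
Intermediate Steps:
S(Y) = 1 (S(Y) = 1/1 = 1)
Z(s) = 3*s/7 (Z(s) = -3*s/(-7) = -3*s*(-1)/7 = -(-3)*s/7 = 3*s/7)
G(I) = -448/3 (G(I) = -64/((3/7)*1) = -64/3/7 = -64*7/3 = -448/3)
H = 1/4707 ≈ 0.00021245
H + G(-69) = 1/4707 - 448/3 = -702911/4707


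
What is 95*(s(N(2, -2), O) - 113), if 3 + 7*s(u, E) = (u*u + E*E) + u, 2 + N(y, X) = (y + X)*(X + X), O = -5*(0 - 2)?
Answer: -65740/7 ≈ -9391.4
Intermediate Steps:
O = 10 (O = -5*(-2) = 10)
N(y, X) = -2 + 2*X*(X + y) (N(y, X) = -2 + (y + X)*(X + X) = -2 + (X + y)*(2*X) = -2 + 2*X*(X + y))
s(u, E) = -3/7 + u/7 + E²/7 + u²/7 (s(u, E) = -3/7 + ((u*u + E*E) + u)/7 = -3/7 + ((u² + E²) + u)/7 = -3/7 + ((E² + u²) + u)/7 = -3/7 + (u + E² + u²)/7 = -3/7 + (u/7 + E²/7 + u²/7) = -3/7 + u/7 + E²/7 + u²/7)
95*(s(N(2, -2), O) - 113) = 95*((-3/7 + (-2 + 2*(-2)² + 2*(-2)*2)/7 + (⅐)*10² + (-2 + 2*(-2)² + 2*(-2)*2)²/7) - 113) = 95*((-3/7 + (-2 + 2*4 - 8)/7 + (⅐)*100 + (-2 + 2*4 - 8)²/7) - 113) = 95*((-3/7 + (-2 + 8 - 8)/7 + 100/7 + (-2 + 8 - 8)²/7) - 113) = 95*((-3/7 + (⅐)*(-2) + 100/7 + (⅐)*(-2)²) - 113) = 95*((-3/7 - 2/7 + 100/7 + (⅐)*4) - 113) = 95*((-3/7 - 2/7 + 100/7 + 4/7) - 113) = 95*(99/7 - 113) = 95*(-692/7) = -65740/7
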